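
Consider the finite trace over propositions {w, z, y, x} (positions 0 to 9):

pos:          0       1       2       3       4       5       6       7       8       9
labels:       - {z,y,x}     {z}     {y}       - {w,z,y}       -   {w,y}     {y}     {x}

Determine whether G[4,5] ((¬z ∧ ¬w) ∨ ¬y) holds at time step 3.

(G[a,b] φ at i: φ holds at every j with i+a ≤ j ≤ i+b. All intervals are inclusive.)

No

Check ((¬z ∧ ¬w) ∨ ¬y) at every j in [7,8]:
  j=7: false
  j=8: true
Fails at j=7 → formula fails.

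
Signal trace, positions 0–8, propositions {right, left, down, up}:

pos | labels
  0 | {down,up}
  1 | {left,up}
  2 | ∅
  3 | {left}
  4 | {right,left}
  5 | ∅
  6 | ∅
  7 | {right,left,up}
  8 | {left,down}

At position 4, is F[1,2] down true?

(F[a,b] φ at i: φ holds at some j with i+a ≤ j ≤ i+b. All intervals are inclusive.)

Check down at each j in [5,6]:
  j=5: false
  j=6: false
No position in the window satisfies it → formula fails.

Does not hold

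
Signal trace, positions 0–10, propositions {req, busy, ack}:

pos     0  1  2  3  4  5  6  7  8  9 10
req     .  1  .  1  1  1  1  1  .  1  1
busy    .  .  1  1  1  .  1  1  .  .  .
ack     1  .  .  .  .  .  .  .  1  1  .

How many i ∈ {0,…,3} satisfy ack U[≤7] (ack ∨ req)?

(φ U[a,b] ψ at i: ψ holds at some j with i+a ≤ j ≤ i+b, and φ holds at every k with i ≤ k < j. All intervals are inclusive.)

Evaluate at each i in [0,3]:
  i=0: ✓ (rhs at j=0)
  i=1: ✓ (rhs at j=1)
  i=2: ✗ (lhs fails at k=2 before rhs at j=3)
  i=3: ✓ (rhs at j=3)
Positions where it holds: {0, 1, 3} → 3.

3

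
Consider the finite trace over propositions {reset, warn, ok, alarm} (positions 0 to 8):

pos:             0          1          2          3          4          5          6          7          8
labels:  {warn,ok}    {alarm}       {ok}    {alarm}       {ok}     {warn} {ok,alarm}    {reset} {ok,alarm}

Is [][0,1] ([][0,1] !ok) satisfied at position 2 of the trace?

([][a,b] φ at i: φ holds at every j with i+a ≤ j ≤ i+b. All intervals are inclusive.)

Check [][0,1] !ok at every j in [2,3]:
  j=2: fails at 2
  j=3: fails at 4
Fails at j=2 → formula fails.

No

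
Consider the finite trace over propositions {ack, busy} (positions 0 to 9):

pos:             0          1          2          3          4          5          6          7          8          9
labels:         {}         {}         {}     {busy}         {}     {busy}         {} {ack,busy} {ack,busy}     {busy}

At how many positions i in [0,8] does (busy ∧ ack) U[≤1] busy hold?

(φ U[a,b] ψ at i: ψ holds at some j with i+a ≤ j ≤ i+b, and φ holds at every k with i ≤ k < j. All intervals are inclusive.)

4

Evaluate at each i in [0,8]:
  i=0: ✗ (no rhs in [0,1])
  i=1: ✗ (no rhs in [1,2])
  i=2: ✗ (lhs fails at k=2 before rhs at j=3)
  i=3: ✓ (rhs at j=3)
  i=4: ✗ (lhs fails at k=4 before rhs at j=5)
  i=5: ✓ (rhs at j=5)
  i=6: ✗ (lhs fails at k=6 before rhs at j=7)
  i=7: ✓ (rhs at j=7)
  i=8: ✓ (rhs at j=8)
Positions where it holds: {3, 5, 7, 8} → 4.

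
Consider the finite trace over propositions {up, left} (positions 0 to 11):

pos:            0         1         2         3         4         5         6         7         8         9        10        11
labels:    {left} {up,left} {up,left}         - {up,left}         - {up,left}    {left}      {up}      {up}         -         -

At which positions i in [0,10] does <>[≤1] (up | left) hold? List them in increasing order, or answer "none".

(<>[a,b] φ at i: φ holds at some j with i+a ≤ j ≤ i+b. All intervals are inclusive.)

0, 1, 2, 3, 4, 5, 6, 7, 8, 9

Evaluate at each i in [0,10]:
  i=0: ✓ (witness j=0)
  i=1: ✓ (witness j=1)
  i=2: ✓ (witness j=2)
  i=3: ✓ (witness j=4)
  i=4: ✓ (witness j=4)
  i=5: ✓ (witness j=6)
  i=6: ✓ (witness j=6)
  i=7: ✓ (witness j=7)
  i=8: ✓ (witness j=8)
  i=9: ✓ (witness j=9)
  i=10: ✗ (none in [10,11])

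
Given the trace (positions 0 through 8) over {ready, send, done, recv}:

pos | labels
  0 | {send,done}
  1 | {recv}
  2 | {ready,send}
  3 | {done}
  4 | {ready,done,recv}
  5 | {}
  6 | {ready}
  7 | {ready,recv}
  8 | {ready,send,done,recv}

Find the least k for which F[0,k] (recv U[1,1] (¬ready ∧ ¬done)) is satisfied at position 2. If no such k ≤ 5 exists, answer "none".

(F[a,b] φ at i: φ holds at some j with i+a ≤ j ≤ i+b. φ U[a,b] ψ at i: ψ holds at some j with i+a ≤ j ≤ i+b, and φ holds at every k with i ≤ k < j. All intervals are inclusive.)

2

Scan j = 2,3,… for (recv U[1,1] (¬ready ∧ ¬done)):
  j=2: fails
  j=3: fails
  j=4: holds
First hit at j=4, so smallest k = 4-2 = 2.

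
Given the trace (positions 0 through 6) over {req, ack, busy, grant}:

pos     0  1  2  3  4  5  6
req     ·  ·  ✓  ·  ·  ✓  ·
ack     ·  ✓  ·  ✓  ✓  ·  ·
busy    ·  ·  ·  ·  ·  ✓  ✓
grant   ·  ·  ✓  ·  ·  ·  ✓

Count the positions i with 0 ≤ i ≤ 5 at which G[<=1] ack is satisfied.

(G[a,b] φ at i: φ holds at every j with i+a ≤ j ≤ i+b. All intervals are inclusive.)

Evaluate at each i in [0,5]:
  i=0: ✗ (fails at j=0)
  i=1: ✗ (fails at j=2)
  i=2: ✗ (fails at j=2)
  i=3: ✓ (all of [3,4])
  i=4: ✗ (fails at j=5)
  i=5: ✗ (fails at j=5)
Positions where it holds: {3} → 1.

1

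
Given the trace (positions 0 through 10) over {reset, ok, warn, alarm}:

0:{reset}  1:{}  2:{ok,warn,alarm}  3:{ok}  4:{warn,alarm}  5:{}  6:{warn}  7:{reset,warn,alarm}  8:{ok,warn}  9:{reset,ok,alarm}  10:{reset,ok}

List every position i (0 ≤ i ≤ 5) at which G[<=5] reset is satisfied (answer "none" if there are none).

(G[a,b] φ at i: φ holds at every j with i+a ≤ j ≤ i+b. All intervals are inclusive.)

Evaluate at each i in [0,5]:
  i=0: ✗ (fails at j=1)
  i=1: ✗ (fails at j=1)
  i=2: ✗ (fails at j=2)
  i=3: ✗ (fails at j=3)
  i=4: ✗ (fails at j=4)
  i=5: ✗ (fails at j=5)

none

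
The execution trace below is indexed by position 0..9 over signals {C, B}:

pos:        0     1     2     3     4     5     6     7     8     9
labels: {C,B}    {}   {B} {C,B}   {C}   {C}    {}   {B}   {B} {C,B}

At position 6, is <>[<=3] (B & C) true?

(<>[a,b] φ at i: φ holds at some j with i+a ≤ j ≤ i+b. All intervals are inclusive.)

Holds

Check (B & C) at each j in [6,9]:
  j=6: false
  j=7: false
  j=8: false
  j=9: true
Found at j=9 → formula holds.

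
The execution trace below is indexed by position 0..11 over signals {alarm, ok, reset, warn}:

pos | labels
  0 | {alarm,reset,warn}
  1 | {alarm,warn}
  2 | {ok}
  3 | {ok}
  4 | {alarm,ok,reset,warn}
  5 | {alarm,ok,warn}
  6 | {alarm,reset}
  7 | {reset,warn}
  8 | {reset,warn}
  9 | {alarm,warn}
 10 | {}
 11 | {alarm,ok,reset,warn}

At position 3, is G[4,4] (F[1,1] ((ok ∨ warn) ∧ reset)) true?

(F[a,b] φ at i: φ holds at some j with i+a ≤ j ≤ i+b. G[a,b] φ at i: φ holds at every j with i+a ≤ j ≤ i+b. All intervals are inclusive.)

Check F[1,1] ((ok ∨ warn) ∧ reset) at every j in [7,7]:
  j=7: holds (witness at 8)
All positions satisfy it → formula holds.

Yes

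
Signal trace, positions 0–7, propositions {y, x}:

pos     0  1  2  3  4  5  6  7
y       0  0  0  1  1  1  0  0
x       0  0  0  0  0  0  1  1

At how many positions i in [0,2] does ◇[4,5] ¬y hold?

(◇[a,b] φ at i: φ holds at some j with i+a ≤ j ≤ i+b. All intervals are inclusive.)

Evaluate at each i in [0,2]:
  i=0: ✗ (none in [4,5])
  i=1: ✓ (witness j=6)
  i=2: ✓ (witness j=6)
Positions where it holds: {1, 2} → 2.

2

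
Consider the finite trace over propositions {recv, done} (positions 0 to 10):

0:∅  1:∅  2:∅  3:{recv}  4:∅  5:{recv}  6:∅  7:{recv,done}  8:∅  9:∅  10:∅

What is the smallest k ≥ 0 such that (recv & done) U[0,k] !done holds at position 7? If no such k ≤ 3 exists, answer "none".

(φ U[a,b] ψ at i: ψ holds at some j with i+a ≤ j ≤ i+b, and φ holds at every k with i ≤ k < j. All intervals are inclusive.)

1

Need earliest j ≥ 7 with !done, and (recv & done) at every k in [7,j-1].
  j=7: rhs fails.
  j=8: rhs holds; lhs holds on [7,7]. k = 1.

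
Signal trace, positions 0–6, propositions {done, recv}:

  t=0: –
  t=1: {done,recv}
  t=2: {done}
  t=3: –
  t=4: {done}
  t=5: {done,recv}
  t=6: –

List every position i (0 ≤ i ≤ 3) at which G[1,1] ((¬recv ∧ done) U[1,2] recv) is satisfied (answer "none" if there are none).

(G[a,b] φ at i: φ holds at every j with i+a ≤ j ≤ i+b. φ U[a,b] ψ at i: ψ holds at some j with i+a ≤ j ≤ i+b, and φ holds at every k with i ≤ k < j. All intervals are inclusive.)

Evaluate at each i in [0,3]:
  i=0: ✗ (fails at j=1)
  i=1: ✗ (fails at j=2)
  i=2: ✗ (fails at j=3)
  i=3: ✓ (all of [4,4])

3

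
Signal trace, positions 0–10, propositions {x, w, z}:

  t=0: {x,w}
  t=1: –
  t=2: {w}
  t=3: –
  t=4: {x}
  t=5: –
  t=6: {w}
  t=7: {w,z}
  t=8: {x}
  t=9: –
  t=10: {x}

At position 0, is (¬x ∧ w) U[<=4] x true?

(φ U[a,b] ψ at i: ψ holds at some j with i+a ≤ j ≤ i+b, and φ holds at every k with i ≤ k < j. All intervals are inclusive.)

Need some j in [0,4] with x, and (¬x ∧ w) at every k in [0,j-1].
  j=0: x holds; no prefix to check → satisfied.

True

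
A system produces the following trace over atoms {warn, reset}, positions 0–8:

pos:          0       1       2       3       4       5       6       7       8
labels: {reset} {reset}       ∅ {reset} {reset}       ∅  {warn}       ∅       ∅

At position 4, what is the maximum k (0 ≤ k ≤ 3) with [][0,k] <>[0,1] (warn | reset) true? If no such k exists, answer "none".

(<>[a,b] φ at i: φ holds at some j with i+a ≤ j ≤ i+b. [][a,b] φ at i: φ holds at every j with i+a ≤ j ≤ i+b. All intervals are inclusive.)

<>[0,1] (warn | reset) must hold from j=4 onward; find where it first fails.
  j=4: holds
  j=5: holds
  j=6: holds
  j=7: fails
Holds on [4,6], so largest k = 2.

2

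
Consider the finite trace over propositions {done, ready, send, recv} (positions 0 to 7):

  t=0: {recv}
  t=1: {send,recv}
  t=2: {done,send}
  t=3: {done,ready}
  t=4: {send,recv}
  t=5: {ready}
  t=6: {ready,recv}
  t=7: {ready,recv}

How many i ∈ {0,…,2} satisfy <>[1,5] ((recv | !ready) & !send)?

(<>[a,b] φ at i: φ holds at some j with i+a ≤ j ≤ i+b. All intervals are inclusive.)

2

Evaluate at each i in [0,2]:
  i=0: ✗ (none in [1,5])
  i=1: ✓ (witness j=6)
  i=2: ✓ (witness j=6)
Positions where it holds: {1, 2} → 2.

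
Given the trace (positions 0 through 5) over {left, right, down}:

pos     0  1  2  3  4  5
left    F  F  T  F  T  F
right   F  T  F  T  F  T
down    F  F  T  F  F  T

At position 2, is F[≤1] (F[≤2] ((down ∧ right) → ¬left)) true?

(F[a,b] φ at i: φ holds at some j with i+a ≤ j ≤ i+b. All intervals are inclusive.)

Check F[≤2] ((down ∧ right) → ¬left) at each j in [2,3]:
  j=2: holds (witness at 2)
  j=3: holds (witness at 3)
Found at j=2 → formula holds.

Holds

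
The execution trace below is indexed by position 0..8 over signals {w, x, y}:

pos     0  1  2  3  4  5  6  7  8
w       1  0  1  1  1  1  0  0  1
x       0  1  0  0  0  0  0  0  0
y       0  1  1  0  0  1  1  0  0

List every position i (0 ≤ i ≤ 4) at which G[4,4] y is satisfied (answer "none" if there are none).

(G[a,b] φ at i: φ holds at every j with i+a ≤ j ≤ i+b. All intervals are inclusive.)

1, 2

Evaluate at each i in [0,4]:
  i=0: ✗ (fails at j=4)
  i=1: ✓ (all of [5,5])
  i=2: ✓ (all of [6,6])
  i=3: ✗ (fails at j=7)
  i=4: ✗ (fails at j=8)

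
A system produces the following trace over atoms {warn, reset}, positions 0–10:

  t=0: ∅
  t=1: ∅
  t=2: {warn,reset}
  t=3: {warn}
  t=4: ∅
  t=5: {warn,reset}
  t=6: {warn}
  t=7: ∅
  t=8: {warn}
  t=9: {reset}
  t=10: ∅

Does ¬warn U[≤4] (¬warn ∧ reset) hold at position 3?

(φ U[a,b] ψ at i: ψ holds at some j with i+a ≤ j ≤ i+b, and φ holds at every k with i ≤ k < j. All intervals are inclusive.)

Does not hold

Need some j in [3,7] with (¬warn ∧ reset), and ¬warn at every k in [3,j-1].
  j=3: (¬warn ∧ reset) false.
  j=4: (¬warn ∧ reset) false.
  j=5: (¬warn ∧ reset) false.
  j=6: (¬warn ∧ reset) false.
  j=7: (¬warn ∧ reset) false.
No j in the window works → until fails.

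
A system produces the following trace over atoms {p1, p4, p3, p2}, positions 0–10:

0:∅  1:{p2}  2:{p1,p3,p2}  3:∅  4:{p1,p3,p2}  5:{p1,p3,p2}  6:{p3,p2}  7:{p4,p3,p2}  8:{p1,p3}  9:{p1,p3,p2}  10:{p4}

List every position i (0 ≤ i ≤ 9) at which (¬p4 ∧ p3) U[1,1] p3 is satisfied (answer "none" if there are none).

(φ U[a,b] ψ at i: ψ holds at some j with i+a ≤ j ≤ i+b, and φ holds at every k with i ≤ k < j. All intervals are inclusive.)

Evaluate at each i in [0,9]:
  i=0: ✗ (no rhs in [1,1])
  i=1: ✗ (lhs fails at k=1 before rhs at j=2)
  i=2: ✗ (no rhs in [3,3])
  i=3: ✗ (lhs fails at k=3 before rhs at j=4)
  i=4: ✓ (rhs at j=5; lhs holds on [4,4])
  i=5: ✓ (rhs at j=6; lhs holds on [5,5])
  i=6: ✓ (rhs at j=7; lhs holds on [6,6])
  i=7: ✗ (lhs fails at k=7 before rhs at j=8)
  i=8: ✓ (rhs at j=9; lhs holds on [8,8])
  i=9: ✗ (no rhs in [10,10])

4, 5, 6, 8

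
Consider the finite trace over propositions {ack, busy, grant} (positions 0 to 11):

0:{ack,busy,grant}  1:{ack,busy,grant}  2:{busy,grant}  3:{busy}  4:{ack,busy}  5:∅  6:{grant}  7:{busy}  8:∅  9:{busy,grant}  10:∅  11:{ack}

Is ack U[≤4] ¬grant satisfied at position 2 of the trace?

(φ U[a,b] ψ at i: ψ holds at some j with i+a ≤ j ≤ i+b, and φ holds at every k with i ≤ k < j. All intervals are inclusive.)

Need some j in [2,6] with ¬grant, and ack at every k in [2,j-1].
  j=2: ¬grant false.
  j=3: ¬grant holds, but ack fails at k=2 → not this j.
  j=4: ¬grant holds, but ack fails at k=2 → not this j.
  j=5: ¬grant holds, but ack fails at k=2 → not this j.
  j=6: ¬grant false.
No j in the window works → until fails.

False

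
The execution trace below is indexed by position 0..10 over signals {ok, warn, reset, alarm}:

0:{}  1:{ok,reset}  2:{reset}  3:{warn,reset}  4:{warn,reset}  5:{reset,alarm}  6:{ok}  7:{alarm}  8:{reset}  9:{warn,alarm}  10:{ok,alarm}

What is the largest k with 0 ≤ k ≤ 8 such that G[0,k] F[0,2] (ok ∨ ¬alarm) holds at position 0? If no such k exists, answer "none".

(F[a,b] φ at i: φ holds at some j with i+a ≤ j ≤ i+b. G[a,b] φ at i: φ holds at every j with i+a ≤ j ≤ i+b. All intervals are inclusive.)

8

F[0,2] (ok ∨ ¬alarm) must hold from j=0 onward; find where it first fails.
  j=0: holds
  j=1: holds
  j=2: holds
  j=3: holds
  j=4: holds
  j=5: holds
  j=6: holds
  j=7: holds
  j=8: holds
Holds through j=8; largest k = 8.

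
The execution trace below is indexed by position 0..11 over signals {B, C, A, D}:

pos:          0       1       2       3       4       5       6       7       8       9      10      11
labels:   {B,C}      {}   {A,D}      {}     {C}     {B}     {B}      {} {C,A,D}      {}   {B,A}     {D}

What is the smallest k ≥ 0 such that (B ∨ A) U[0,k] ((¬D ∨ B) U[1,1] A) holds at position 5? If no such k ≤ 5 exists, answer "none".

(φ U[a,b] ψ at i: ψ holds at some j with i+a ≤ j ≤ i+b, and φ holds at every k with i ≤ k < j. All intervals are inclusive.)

Need earliest j ≥ 5 with ((¬D ∨ B) U[1,1] A), and (B ∨ A) at every k in [5,j-1].
  j=5: rhs fails.
  j=6: rhs fails.
  j=7: rhs holds; lhs holds on [5,6]. k = 2.

2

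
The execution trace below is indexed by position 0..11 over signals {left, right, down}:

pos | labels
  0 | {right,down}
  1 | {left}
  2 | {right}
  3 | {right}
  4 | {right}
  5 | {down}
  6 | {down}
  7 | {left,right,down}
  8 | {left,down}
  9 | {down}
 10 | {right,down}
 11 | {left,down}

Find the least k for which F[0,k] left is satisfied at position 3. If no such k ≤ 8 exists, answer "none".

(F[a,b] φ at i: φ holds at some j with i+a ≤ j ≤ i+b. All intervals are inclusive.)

4

Scan j = 3,4,… for left:
  j=3: fails
  j=4: fails
  j=5: fails
  j=6: fails
  j=7: holds
First hit at j=7, so smallest k = 7-3 = 4.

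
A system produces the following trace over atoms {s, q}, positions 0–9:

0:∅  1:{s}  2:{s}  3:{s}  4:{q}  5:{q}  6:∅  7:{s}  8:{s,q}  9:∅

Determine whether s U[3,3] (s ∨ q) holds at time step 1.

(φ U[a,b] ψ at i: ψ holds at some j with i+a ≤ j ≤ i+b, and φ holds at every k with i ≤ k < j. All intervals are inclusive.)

Need some j in [4,4] with (s ∨ q), and s at every k in [1,j-1].
  j=4: (s ∨ q) holds; s holds at every k in [1,3] → satisfied.

True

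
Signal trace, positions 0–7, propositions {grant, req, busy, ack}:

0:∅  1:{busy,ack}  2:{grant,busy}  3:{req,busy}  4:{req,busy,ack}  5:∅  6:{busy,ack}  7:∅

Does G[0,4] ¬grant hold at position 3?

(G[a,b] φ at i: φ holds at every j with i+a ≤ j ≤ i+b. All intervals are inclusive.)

Check ¬grant at every j in [3,7]:
  j=3: true
  j=4: true
  j=5: true
  j=6: true
  j=7: true
All positions satisfy it → formula holds.

True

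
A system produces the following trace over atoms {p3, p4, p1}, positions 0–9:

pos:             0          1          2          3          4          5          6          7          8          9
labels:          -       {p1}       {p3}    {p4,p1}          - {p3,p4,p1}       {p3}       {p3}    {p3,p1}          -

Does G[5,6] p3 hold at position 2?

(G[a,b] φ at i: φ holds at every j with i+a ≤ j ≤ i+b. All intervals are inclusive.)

Check p3 at every j in [7,8]:
  j=7: true
  j=8: true
All positions satisfy it → formula holds.

True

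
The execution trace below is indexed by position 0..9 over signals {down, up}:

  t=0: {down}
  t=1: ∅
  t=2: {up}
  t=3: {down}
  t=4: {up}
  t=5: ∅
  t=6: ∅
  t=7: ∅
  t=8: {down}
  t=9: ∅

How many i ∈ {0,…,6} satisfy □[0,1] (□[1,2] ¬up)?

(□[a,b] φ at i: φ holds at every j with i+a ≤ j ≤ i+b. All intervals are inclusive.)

Evaluate at each i in [0,6]:
  i=0: ✗ (fails at j=0)
  i=1: ✗ (fails at j=1)
  i=2: ✗ (fails at j=2)
  i=3: ✗ (fails at j=3)
  i=4: ✓ (all of [4,5])
  i=5: ✓ (all of [5,6])
  i=6: ✓ (all of [6,7])
Positions where it holds: {4, 5, 6} → 3.

3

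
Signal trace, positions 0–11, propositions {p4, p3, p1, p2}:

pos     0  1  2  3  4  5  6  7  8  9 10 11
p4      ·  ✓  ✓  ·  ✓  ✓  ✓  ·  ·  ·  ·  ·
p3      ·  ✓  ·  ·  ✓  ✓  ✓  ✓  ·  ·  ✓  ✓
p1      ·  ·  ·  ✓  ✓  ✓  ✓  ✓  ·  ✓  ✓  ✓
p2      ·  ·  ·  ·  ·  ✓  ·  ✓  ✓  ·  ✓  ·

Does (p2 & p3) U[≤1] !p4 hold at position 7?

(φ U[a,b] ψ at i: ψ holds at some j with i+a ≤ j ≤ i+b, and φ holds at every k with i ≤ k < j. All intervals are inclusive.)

Need some j in [7,8] with !p4, and (p2 & p3) at every k in [7,j-1].
  j=7: !p4 holds; no prefix to check → satisfied.

Holds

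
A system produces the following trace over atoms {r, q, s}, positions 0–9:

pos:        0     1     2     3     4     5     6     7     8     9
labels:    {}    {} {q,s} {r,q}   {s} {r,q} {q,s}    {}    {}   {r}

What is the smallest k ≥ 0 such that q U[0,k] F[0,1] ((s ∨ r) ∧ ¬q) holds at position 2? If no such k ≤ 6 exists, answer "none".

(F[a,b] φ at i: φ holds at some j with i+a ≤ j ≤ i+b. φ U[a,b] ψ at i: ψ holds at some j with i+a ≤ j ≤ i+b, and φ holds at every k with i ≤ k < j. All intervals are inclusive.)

1

Need earliest j ≥ 2 with F[0,1] ((s ∨ r) ∧ ¬q), and q at every k in [2,j-1].
  j=2: rhs fails.
  j=3: rhs holds; lhs holds on [2,2]. k = 1.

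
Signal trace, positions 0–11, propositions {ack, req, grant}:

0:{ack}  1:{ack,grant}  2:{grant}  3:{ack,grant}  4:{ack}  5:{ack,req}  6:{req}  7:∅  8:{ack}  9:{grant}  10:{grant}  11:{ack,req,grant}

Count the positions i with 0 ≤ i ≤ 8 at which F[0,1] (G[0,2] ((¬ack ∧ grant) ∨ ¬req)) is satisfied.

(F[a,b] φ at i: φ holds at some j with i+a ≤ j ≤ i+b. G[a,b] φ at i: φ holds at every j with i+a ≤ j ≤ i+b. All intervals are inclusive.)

Evaluate at each i in [0,8]:
  i=0: ✓ (witness j=0)
  i=1: ✓ (witness j=1)
  i=2: ✓ (witness j=2)
  i=3: ✗ (none in [3,4])
  i=4: ✗ (none in [4,5])
  i=5: ✗ (none in [5,6])
  i=6: ✓ (witness j=7)
  i=7: ✓ (witness j=7)
  i=8: ✓ (witness j=8)
Positions where it holds: {0, 1, 2, 6, 7, 8} → 6.

6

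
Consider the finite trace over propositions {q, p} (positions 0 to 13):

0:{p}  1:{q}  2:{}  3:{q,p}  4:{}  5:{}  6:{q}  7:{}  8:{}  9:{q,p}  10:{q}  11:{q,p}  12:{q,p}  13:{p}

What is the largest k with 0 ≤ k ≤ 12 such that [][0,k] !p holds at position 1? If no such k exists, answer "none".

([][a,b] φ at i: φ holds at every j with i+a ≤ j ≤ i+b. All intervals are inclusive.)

!p must hold from j=1 onward; find where it first fails.
  j=1: holds
  j=2: holds
  j=3: fails
Holds on [1,2], so largest k = 1.

1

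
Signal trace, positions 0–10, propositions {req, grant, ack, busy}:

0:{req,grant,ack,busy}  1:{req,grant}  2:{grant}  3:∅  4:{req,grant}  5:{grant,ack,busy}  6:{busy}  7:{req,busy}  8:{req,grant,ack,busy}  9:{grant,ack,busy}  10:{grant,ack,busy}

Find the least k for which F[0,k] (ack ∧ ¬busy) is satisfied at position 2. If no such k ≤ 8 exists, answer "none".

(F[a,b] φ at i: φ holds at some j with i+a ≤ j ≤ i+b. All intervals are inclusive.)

none

Scan j = 2,3,… for (ack ∧ ¬busy):
  j=2: fails
  j=3: fails
  j=4: fails
  j=5: fails
  j=6: fails
  j=7: fails
  j=8: fails
  j=9: fails
  j=10: fails
No j in [2,10] satisfies it → none.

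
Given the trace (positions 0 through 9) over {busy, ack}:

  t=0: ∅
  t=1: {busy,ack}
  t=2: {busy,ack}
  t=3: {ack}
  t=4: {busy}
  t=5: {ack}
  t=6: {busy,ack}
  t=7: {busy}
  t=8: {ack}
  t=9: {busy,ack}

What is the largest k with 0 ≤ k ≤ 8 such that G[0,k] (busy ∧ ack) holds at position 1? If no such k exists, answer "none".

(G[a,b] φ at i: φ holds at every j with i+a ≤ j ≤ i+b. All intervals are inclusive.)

(busy ∧ ack) must hold from j=1 onward; find where it first fails.
  j=1: holds
  j=2: holds
  j=3: fails
Holds on [1,2], so largest k = 1.

1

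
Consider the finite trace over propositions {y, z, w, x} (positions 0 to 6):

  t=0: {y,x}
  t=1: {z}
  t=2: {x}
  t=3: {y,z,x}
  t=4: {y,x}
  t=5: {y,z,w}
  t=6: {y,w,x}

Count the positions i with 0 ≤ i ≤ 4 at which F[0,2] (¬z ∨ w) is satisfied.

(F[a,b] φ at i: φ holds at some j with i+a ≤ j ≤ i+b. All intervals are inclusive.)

5

Evaluate at each i in [0,4]:
  i=0: ✓ (witness j=0)
  i=1: ✓ (witness j=2)
  i=2: ✓ (witness j=2)
  i=3: ✓ (witness j=4)
  i=4: ✓ (witness j=4)
Positions where it holds: {0, 1, 2, 3, 4} → 5.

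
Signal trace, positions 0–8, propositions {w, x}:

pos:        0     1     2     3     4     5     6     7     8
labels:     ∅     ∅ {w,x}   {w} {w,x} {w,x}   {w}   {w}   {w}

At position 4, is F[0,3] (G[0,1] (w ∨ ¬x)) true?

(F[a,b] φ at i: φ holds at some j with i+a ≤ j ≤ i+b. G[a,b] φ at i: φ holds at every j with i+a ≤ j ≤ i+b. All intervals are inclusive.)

Yes

Check G[0,1] (w ∨ ¬x) at each j in [4,7]:
  j=4: holds on [4,5]
  j=5: holds on [5,6]
  j=6: holds on [6,7]
  j=7: holds on [7,8]
Found at j=4 → formula holds.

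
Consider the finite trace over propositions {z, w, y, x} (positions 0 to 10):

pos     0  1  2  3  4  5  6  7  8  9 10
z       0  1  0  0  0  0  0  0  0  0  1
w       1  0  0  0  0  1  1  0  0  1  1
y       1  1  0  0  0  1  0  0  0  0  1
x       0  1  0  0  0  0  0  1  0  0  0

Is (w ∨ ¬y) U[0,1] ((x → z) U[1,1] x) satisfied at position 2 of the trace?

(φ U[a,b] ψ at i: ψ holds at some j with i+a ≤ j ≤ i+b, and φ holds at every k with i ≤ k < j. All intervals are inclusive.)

Need some j in [2,3] with ((x → z) U[1,1] x), and (w ∨ ¬y) at every k in [2,j-1].
  j=2: ((x → z) U[1,1] x) — fails.
  j=3: ((x → z) U[1,1] x) — fails.
No j in the window works → until fails.

Does not hold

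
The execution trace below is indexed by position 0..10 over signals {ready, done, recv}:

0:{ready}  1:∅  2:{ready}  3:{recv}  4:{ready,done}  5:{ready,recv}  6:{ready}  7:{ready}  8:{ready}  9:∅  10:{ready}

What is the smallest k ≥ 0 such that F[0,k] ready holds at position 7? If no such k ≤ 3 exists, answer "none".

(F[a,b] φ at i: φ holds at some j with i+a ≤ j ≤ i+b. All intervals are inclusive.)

Scan j = 7,8,… for ready:
  j=7: holds
First hit at j=7, so smallest k = 7-7 = 0.

0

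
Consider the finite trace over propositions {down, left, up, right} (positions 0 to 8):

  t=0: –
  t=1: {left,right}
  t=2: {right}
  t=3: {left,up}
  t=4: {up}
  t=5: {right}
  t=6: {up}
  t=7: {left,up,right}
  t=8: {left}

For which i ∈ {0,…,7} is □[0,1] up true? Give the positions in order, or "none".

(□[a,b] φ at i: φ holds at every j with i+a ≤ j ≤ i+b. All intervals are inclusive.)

Evaluate at each i in [0,7]:
  i=0: ✗ (fails at j=0)
  i=1: ✗ (fails at j=1)
  i=2: ✗ (fails at j=2)
  i=3: ✓ (all of [3,4])
  i=4: ✗ (fails at j=5)
  i=5: ✗ (fails at j=5)
  i=6: ✓ (all of [6,7])
  i=7: ✗ (fails at j=8)

3, 6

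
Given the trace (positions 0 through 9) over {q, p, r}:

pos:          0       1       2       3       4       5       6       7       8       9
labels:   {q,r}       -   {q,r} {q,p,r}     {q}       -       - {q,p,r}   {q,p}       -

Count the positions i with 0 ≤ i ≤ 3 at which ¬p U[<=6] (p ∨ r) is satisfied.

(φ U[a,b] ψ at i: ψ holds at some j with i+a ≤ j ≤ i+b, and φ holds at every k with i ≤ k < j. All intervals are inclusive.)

4

Evaluate at each i in [0,3]:
  i=0: ✓ (rhs at j=0)
  i=1: ✓ (rhs at j=2; lhs holds on [1,1])
  i=2: ✓ (rhs at j=2)
  i=3: ✓ (rhs at j=3)
Positions where it holds: {0, 1, 2, 3} → 4.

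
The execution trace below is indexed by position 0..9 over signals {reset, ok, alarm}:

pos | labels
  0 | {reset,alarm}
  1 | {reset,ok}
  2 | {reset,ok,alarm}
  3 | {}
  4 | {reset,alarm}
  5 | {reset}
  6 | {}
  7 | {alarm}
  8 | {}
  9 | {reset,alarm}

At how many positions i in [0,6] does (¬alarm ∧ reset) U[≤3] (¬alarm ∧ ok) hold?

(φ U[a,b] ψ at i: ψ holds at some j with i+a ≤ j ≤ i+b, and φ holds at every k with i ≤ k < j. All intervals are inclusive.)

Evaluate at each i in [0,6]:
  i=0: ✗ (lhs fails at k=0 before rhs at j=1)
  i=1: ✓ (rhs at j=1)
  i=2: ✗ (no rhs in [2,5])
  i=3: ✗ (no rhs in [3,6])
  i=4: ✗ (no rhs in [4,7])
  i=5: ✗ (no rhs in [5,8])
  i=6: ✗ (no rhs in [6,9])
Positions where it holds: {1} → 1.

1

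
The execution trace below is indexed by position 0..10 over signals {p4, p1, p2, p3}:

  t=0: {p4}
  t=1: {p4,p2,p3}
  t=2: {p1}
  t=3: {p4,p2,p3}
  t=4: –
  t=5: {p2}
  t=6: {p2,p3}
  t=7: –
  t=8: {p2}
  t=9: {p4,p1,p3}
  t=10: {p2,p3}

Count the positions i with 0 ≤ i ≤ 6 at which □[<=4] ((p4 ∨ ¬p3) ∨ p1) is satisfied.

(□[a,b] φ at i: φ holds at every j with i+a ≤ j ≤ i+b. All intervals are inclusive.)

2

Evaluate at each i in [0,6]:
  i=0: ✓ (all of [0,4])
  i=1: ✓ (all of [1,5])
  i=2: ✗ (fails at j=6)
  i=3: ✗ (fails at j=6)
  i=4: ✗ (fails at j=6)
  i=5: ✗ (fails at j=6)
  i=6: ✗ (fails at j=6)
Positions where it holds: {0, 1} → 2.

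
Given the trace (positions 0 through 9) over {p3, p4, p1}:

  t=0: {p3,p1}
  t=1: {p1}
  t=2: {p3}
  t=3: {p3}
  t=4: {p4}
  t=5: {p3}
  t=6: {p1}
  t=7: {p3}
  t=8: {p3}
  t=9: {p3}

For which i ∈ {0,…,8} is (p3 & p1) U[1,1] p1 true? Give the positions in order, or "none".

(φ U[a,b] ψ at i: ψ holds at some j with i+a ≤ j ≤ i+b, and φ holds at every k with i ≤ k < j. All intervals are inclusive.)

Evaluate at each i in [0,8]:
  i=0: ✓ (rhs at j=1; lhs holds on [0,0])
  i=1: ✗ (no rhs in [2,2])
  i=2: ✗ (no rhs in [3,3])
  i=3: ✗ (no rhs in [4,4])
  i=4: ✗ (no rhs in [5,5])
  i=5: ✗ (lhs fails at k=5 before rhs at j=6)
  i=6: ✗ (no rhs in [7,7])
  i=7: ✗ (no rhs in [8,8])
  i=8: ✗ (no rhs in [9,9])

0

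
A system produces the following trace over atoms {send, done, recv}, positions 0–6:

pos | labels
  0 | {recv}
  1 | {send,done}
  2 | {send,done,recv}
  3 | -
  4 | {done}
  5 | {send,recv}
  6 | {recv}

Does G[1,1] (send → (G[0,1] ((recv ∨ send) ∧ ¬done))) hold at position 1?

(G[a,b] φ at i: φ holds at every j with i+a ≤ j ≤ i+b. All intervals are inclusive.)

False

Check (send → (G[0,1] ((recv ∨ send) ∧ ¬done))) at every j in [2,2]:
  j=2: antecedent true; consequent fails at 2 → ✗
Fails at j=2 → formula fails.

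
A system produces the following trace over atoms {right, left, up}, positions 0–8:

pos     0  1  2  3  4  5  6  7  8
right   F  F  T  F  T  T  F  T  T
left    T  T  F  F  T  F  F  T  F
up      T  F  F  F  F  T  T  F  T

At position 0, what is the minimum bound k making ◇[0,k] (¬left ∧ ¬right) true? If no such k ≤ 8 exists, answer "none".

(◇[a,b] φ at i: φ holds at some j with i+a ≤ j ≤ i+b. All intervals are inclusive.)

Scan j = 0,1,… for (¬left ∧ ¬right):
  j=0: fails
  j=1: fails
  j=2: fails
  j=3: holds
First hit at j=3, so smallest k = 3-0 = 3.

3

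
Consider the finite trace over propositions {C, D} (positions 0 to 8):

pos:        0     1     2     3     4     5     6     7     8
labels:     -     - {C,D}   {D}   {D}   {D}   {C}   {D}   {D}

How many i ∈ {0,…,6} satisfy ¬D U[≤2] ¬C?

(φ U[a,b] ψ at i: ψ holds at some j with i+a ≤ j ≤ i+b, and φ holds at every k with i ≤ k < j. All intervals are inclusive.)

Evaluate at each i in [0,6]:
  i=0: ✓ (rhs at j=0)
  i=1: ✓ (rhs at j=1)
  i=2: ✗ (lhs fails at k=2 before rhs at j=3)
  i=3: ✓ (rhs at j=3)
  i=4: ✓ (rhs at j=4)
  i=5: ✓ (rhs at j=5)
  i=6: ✓ (rhs at j=7; lhs holds on [6,6])
Positions where it holds: {0, 1, 3, 4, 5, 6} → 6.

6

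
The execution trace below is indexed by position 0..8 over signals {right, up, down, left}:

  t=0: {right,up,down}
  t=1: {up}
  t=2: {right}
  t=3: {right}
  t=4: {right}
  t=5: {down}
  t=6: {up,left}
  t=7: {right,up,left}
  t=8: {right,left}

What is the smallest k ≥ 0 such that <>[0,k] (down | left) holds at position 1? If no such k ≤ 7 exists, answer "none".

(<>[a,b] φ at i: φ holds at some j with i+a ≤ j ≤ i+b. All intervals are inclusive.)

Scan j = 1,2,… for (down | left):
  j=1: fails
  j=2: fails
  j=3: fails
  j=4: fails
  j=5: holds
First hit at j=5, so smallest k = 5-1 = 4.

4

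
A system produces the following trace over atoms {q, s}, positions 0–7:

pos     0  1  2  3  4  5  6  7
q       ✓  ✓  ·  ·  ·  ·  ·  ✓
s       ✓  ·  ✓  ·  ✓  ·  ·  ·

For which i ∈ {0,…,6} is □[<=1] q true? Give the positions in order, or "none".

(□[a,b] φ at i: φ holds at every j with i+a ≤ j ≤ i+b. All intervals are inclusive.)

Evaluate at each i in [0,6]:
  i=0: ✓ (all of [0,1])
  i=1: ✗ (fails at j=2)
  i=2: ✗ (fails at j=2)
  i=3: ✗ (fails at j=3)
  i=4: ✗ (fails at j=4)
  i=5: ✗ (fails at j=5)
  i=6: ✗ (fails at j=6)

0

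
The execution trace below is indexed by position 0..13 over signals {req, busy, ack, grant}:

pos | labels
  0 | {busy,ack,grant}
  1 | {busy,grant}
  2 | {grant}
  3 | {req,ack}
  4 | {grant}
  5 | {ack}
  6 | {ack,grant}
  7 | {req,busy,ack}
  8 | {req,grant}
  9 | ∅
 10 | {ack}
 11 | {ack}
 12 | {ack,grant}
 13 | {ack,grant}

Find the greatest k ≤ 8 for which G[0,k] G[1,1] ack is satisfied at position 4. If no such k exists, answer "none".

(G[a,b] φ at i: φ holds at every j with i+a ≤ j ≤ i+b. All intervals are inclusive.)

2

G[1,1] ack must hold from j=4 onward; find where it first fails.
  j=4: holds
  j=5: holds
  j=6: holds
  j=7: fails
Holds on [4,6], so largest k = 2.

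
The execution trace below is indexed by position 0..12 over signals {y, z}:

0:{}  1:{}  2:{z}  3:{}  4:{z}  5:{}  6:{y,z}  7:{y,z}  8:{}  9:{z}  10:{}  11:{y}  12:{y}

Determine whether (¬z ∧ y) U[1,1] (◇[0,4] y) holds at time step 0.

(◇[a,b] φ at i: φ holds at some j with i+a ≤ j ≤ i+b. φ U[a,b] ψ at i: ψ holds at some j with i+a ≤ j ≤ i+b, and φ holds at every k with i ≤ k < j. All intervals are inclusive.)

False

Need some j in [1,1] with ◇[0,4] y, and (¬z ∧ y) at every k in [0,j-1].
  j=1: ◇[0,4] y — fails (none in [1,5]).
No j in the window works → until fails.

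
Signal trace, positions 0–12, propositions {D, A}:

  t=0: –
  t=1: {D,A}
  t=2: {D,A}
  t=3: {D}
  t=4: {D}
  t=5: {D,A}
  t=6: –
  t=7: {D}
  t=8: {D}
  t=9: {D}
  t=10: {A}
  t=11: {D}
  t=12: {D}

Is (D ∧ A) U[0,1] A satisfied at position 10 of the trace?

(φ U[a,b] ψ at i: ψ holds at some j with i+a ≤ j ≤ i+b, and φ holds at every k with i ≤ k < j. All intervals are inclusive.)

Need some j in [10,11] with A, and (D ∧ A) at every k in [10,j-1].
  j=10: A holds; no prefix to check → satisfied.

Yes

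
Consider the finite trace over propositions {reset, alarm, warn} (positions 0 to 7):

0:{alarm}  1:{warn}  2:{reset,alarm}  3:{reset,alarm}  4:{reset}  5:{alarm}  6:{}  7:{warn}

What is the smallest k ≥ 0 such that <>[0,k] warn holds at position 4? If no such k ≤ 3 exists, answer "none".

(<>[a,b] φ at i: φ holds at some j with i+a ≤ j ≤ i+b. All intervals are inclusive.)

3

Scan j = 4,5,… for warn:
  j=4: fails
  j=5: fails
  j=6: fails
  j=7: holds
First hit at j=7, so smallest k = 7-4 = 3.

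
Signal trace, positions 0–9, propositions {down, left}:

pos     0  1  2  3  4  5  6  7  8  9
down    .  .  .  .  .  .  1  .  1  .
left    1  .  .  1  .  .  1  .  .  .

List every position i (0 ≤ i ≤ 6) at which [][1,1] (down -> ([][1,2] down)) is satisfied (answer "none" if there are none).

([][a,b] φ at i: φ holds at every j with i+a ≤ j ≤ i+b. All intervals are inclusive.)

Evaluate at each i in [0,6]:
  i=0: ✓ (all of [1,1])
  i=1: ✓ (all of [2,2])
  i=2: ✓ (all of [3,3])
  i=3: ✓ (all of [4,4])
  i=4: ✓ (all of [5,5])
  i=5: ✗ (fails at j=6)
  i=6: ✓ (all of [7,7])

0, 1, 2, 3, 4, 6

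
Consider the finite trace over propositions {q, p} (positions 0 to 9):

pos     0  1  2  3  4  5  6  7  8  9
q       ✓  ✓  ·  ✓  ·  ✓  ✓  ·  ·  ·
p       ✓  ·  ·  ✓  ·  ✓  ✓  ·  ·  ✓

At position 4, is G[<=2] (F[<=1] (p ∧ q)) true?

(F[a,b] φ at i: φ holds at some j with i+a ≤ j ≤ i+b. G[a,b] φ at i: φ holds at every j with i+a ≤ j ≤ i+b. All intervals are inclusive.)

Yes

Check F[<=1] (p ∧ q) at every j in [4,6]:
  j=4: holds (witness at 5)
  j=5: holds (witness at 5)
  j=6: holds (witness at 6)
All positions satisfy it → formula holds.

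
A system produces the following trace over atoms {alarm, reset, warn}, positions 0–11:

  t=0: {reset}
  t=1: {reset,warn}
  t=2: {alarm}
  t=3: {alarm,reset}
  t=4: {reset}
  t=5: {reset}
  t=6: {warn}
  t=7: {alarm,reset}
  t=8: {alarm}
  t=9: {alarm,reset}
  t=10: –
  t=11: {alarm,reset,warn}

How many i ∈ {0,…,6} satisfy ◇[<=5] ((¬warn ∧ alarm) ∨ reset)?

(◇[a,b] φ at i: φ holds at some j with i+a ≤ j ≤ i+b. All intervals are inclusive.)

7

Evaluate at each i in [0,6]:
  i=0: ✓ (witness j=0)
  i=1: ✓ (witness j=1)
  i=2: ✓ (witness j=2)
  i=3: ✓ (witness j=3)
  i=4: ✓ (witness j=4)
  i=5: ✓ (witness j=5)
  i=6: ✓ (witness j=7)
Positions where it holds: {0, 1, 2, 3, 4, 5, 6} → 7.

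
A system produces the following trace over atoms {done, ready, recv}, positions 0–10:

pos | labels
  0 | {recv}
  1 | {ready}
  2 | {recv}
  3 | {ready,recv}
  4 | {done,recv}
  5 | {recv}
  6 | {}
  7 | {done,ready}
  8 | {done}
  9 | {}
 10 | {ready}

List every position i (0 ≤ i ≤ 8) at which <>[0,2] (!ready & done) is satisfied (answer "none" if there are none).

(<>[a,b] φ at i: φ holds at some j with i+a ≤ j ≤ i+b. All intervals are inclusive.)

2, 3, 4, 6, 7, 8

Evaluate at each i in [0,8]:
  i=0: ✗ (none in [0,2])
  i=1: ✗ (none in [1,3])
  i=2: ✓ (witness j=4)
  i=3: ✓ (witness j=4)
  i=4: ✓ (witness j=4)
  i=5: ✗ (none in [5,7])
  i=6: ✓ (witness j=8)
  i=7: ✓ (witness j=8)
  i=8: ✓ (witness j=8)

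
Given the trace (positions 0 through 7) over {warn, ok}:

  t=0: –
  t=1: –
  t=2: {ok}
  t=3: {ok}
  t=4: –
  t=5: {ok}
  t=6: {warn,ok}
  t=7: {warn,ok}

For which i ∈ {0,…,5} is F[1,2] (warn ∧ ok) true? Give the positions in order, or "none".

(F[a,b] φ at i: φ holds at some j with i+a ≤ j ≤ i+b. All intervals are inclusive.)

4, 5

Evaluate at each i in [0,5]:
  i=0: ✗ (none in [1,2])
  i=1: ✗ (none in [2,3])
  i=2: ✗ (none in [3,4])
  i=3: ✗ (none in [4,5])
  i=4: ✓ (witness j=6)
  i=5: ✓ (witness j=6)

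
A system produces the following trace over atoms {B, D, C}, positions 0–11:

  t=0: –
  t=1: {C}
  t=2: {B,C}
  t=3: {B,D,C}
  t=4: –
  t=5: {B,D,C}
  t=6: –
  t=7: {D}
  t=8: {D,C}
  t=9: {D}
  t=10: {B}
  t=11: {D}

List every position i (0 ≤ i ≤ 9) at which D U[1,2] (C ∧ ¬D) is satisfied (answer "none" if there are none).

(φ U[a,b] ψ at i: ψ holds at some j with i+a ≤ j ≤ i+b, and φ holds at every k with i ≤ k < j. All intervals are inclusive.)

none

Evaluate at each i in [0,9]:
  i=0: ✗ (lhs fails at k=0 before rhs at j=1)
  i=1: ✗ (lhs fails at k=1 before rhs at j=2)
  i=2: ✗ (no rhs in [3,4])
  i=3: ✗ (no rhs in [4,5])
  i=4: ✗ (no rhs in [5,6])
  i=5: ✗ (no rhs in [6,7])
  i=6: ✗ (no rhs in [7,8])
  i=7: ✗ (no rhs in [8,9])
  i=8: ✗ (no rhs in [9,10])
  i=9: ✗ (no rhs in [10,11])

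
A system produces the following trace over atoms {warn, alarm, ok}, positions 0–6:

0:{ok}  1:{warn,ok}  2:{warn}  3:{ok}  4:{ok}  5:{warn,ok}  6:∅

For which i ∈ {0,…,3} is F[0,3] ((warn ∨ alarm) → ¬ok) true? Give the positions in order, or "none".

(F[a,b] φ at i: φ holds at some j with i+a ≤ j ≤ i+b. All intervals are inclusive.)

0, 1, 2, 3

Evaluate at each i in [0,3]:
  i=0: ✓ (witness j=0)
  i=1: ✓ (witness j=2)
  i=2: ✓ (witness j=2)
  i=3: ✓ (witness j=3)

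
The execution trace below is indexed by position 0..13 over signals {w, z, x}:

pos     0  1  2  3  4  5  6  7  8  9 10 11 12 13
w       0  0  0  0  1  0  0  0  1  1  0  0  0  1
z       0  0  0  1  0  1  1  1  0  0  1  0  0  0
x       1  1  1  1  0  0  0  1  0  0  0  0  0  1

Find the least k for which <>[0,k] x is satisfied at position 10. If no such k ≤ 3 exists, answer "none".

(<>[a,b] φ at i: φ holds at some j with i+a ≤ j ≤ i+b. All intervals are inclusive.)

Scan j = 10,11,… for x:
  j=10: fails
  j=11: fails
  j=12: fails
  j=13: holds
First hit at j=13, so smallest k = 13-10 = 3.

3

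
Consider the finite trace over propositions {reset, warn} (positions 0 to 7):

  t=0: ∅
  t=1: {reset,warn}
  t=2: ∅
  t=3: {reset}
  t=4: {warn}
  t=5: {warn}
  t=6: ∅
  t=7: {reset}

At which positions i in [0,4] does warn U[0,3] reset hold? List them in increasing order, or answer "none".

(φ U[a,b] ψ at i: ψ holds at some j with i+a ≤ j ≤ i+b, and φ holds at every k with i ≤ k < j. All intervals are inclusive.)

1, 3

Evaluate at each i in [0,4]:
  i=0: ✗ (lhs fails at k=0 before rhs at j=1)
  i=1: ✓ (rhs at j=1)
  i=2: ✗ (lhs fails at k=2 before rhs at j=3)
  i=3: ✓ (rhs at j=3)
  i=4: ✗ (lhs fails at k=6 before rhs at j=7)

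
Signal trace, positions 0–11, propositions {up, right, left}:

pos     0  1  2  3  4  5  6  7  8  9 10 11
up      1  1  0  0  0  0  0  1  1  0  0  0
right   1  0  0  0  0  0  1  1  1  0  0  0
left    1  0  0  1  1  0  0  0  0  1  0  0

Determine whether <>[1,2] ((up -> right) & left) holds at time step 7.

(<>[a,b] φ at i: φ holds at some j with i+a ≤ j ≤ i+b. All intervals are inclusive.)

Holds

Check ((up -> right) & left) at each j in [8,9]:
  j=8: false
  j=9: true
Found at j=9 → formula holds.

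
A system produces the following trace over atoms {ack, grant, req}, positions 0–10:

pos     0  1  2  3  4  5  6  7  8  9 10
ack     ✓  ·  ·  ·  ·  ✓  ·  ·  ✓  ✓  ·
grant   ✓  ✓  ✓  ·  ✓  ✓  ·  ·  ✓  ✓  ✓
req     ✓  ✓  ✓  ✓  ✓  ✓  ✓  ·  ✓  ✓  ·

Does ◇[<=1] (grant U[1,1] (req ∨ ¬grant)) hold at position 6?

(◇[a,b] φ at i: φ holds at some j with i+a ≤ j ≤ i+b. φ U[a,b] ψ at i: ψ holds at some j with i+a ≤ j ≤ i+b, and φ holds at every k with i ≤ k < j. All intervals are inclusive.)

Check (grant U[1,1] (req ∨ ¬grant)) at each j in [6,7]:
  j=6: fails
  j=7: fails
No position in the window satisfies it → formula fails.

False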